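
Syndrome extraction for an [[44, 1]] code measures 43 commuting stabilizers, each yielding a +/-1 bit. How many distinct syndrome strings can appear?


Each stabilizer generator gives a binary (+1 or -1) measurement outcome.
With 43 independent generators:
Total syndromes = 2^43
= 8796093022208

8796093022208


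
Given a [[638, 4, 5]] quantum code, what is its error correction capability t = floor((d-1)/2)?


Code parameters: [[638, 4, 5]], distance d = 5.
Number of correctable errors = floor((d-1)/2)
= floor((5 - 1)/2)
= floor(4/2)
= 2

2


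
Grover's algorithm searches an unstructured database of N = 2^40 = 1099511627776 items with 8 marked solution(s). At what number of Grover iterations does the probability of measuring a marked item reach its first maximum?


After j Grover iterations the success probability is P(j) = sin^2((2j+1)*theta), where sin(theta) = sqrt(k/N).
N = 2^40 = 1099511627776, k = 8
sin(theta) = sqrt(k/N) = 2.697398305e-06
theta = arcsin(sqrt(k/N)) = 2.697398305e-06 rad
P(j) reaches its first maximum when (2j+1)*theta is as close as possible to pi/2, i.e. j = round(pi/(4*theta) - 1/2).
pi/(4*theta) - 1/2 = 291168.2762
(For comparison, the common estimate pi/4 * sqrt(N/k) = 291168.7762; the exact maximiser is used here.)
Optimal iterations = 291168

291168


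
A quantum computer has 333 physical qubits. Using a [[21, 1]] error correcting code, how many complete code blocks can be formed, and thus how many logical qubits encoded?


Each code block uses 21 physical qubits for 1 logical qubit(s).
Number of complete blocks = floor(333 / 21) = 15
Logical qubits = 15 * 1
= 15

15


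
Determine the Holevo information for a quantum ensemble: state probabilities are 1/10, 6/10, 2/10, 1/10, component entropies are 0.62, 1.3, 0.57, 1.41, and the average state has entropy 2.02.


chi = S(rho) - sum_i p_i * S(rho_i)
Weighted entropy = 1/10 * 0.62 + 6/10 * 1.3 + 2/10 * 0.57 + 1/10 * 1.41
= 1.0970
chi = 2.02 - 1.0970
= 0.9230

0.9230


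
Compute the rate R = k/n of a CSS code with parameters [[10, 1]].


Code rate R = k/n
= 1/10
= 0.1000

0.1000


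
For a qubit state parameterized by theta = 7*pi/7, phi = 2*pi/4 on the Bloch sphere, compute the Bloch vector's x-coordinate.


theta = 3.1416, phi = 1.5708
r_x = sin(theta)*cos(phi) = 0.0000 * 0.0000
r_x = 0.0000

0.0000


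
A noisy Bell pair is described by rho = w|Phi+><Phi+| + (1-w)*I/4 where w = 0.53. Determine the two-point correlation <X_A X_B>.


|Phi+> = (|00> + |11>)/sqrt(2)
For the pure Bell state, <X_A X_B> = +1 (Bell-state Pauli correlator).
The maximally-mixed part I/4 has tr(I/4 * P tensor P) = 0 for any traceless Pauli P.
So <X_A X_B>_rho = w * (+1) + (1 - w) * 0
= 0.53 * (+1)
= 0.5300

0.5300


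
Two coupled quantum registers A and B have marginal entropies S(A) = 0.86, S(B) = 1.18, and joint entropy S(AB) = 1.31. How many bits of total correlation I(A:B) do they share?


I(A:B) = S(A) + S(B) - S(AB)
= 0.86 + 1.18 - 1.31
= 0.7300

0.7300


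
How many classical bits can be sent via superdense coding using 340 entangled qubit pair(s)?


Superdense coding allows 2 classical bits per shared entangled pair.
340 pair(s) -> 2 * 340 = 680 classical bits

680


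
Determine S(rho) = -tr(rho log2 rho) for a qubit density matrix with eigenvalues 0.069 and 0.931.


S = -p*log2(p) - (1-p)*log2(1-p)
p = 0.0690, 1-p = 0.9310
= -0.0690 * log2(0.0690) - 0.9310 * log2(0.9310)
= -(-0.2662) - (-0.0960)
= 0.3622

0.3622


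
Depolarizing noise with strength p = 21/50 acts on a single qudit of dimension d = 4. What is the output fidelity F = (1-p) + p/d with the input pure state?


F = (1-p) + p/d
= (1 - 0.4200) + 0.4200/4
= 0.5800 + 0.1050
= 0.6850

0.6850


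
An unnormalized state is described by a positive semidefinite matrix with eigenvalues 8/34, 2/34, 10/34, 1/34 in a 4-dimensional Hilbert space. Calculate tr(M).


tr(M) = sum of eigenvalues
= 8/34 + 2/34 + 10/34 + 1/34
= 21/34
= 0.6176

0.6176


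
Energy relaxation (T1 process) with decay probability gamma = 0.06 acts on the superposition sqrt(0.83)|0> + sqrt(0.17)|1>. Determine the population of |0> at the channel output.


For amplitude damping with parameter gamma on state sqrt(a)|0> + sqrt(b)|1>:
alpha^2 = 0.83, beta^2 = 0.17
P(|0>) = alpha^2 + gamma * beta^2
= 0.83 + 0.06 * 0.17
= 0.83 + 0.0102
= 0.8402

0.8402


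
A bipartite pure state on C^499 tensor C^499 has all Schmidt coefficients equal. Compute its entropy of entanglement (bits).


For a maximally entangled state in d x d:
S = log2(d) = log2(499)
= 8.9629

8.9629


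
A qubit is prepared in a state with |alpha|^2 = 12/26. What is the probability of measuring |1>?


|alpha|^2 = 12/26 = 0.4615
|beta|^2 = 1 - 12/26 = 14/26 = 0.5385
P(|1>) = |beta|^2 = 0.5385

0.5385


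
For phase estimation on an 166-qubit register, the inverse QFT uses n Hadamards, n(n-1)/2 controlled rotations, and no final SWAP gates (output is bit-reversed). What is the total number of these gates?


Hadamard gates: 166
Controlled rotations: n*(n-1)/2 = 166*165/2 = 13695
SWAP gates: 0 (omitted)
Total = 166 + 13695
= 13861

13861


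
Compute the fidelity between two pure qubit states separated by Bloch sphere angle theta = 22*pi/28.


For states separated by angle theta on Bloch sphere:
F = cos^2(theta/2)
theta = 22*pi/28 = 2.4684
theta/2 = 1.2342
cos(theta/2) = 0.3303
F = 0.1091

0.1091


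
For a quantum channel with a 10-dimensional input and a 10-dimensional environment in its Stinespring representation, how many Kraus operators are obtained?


Tracing out the environment in an orthonormal basis {|i>_E} gives Kraus operators K_i = <i|_E U |0>_E.
Number of Kraus operators = dim(H_env) = d_env
= 10

10


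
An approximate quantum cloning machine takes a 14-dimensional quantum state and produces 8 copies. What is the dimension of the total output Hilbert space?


Output space = H^(tensor 8) where dim(H) = 14
dim = 14^8
= 196 (after 2 factors)
= 2744 (after 3 factors)
= 38416 (after 4 factors)
= 537824 (after 5 factors)
= 7529536 (after 6 factors)
= 105413504 (after 7 factors)
= 1475789056 (after 8 factors)
= 1475789056

1475789056


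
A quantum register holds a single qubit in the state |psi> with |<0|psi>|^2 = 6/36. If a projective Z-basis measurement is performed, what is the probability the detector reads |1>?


|alpha|^2 = 6/36 = 0.1667
|beta|^2 = 1 - 6/36 = 30/36 = 0.8333
P(|1>) = |beta|^2 = 0.8333

0.8333


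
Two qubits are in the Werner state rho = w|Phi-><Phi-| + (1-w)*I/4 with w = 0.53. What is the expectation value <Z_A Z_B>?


|Phi-> = (|00> - |11>)/sqrt(2)
For the pure Bell state, <Z_A Z_B> = +1 (Bell-state Pauli correlator).
The maximally-mixed part I/4 has tr(I/4 * P tensor P) = 0 for any traceless Pauli P.
So <Z_A Z_B>_rho = w * (+1) + (1 - w) * 0
= 0.53 * (+1)
= 0.5300

0.5300


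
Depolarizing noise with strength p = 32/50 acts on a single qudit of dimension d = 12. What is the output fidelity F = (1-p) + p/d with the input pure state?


F = (1-p) + p/d
= (1 - 0.6400) + 0.6400/12
= 0.3600 + 0.0533
= 0.4133

0.4133


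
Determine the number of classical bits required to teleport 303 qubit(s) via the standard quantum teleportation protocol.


Quantum teleportation requires 2 classical bits per qubit teleported.
303 qubit(s) -> 2 * 303 = 606 classical bits

606


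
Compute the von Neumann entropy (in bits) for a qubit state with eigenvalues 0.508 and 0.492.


S = -p*log2(p) - (1-p)*log2(1-p)
p = 0.5080, 1-p = 0.4920
= -0.5080 * log2(0.5080) - 0.4920 * log2(0.4920)
= -(-0.4964) - (-0.5034)
= 0.9998

0.9998


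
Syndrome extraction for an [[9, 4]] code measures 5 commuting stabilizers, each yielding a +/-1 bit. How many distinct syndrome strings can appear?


Each stabilizer generator gives a binary (+1 or -1) measurement outcome.
With 5 independent generators:
Total syndromes = 2^5
= 32

32


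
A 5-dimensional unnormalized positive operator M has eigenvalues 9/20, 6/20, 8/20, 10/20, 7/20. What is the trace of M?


tr(M) = sum of eigenvalues
= 9/20 + 6/20 + 8/20 + 10/20 + 7/20
= 40/20
= 2.0000

2.0000


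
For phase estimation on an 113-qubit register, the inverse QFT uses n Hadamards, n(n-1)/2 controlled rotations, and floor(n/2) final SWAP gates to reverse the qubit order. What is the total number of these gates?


Hadamard gates: 113
Controlled rotations: n*(n-1)/2 = 113*112/2 = 6328
SWAP gates: floor(n/2) = floor(113/2) = 56
Total = 113 + 6328 + 56
= 6497

6497


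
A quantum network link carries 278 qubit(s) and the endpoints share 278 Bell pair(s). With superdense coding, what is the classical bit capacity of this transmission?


Superdense coding allows 2 classical bits per shared entangled pair.
278 pair(s) -> 2 * 278 = 556 classical bits

556


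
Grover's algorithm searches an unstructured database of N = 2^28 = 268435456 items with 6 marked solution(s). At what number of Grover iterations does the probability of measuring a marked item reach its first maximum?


After j Grover iterations the success probability is P(j) = sin^2((2j+1)*theta), where sin(theta) = sqrt(k/N).
N = 2^28 = 268435456, k = 6
sin(theta) = sqrt(k/N) = 0.0001495049892
theta = arcsin(sqrt(k/N)) = 0.0001495049897 rad
P(j) reaches its first maximum when (2j+1)*theta is as close as possible to pi/2, i.e. j = round(pi/(4*theta) - 1/2).
pi/(4*theta) - 1/2 = 5252.8241
(For comparison, the common estimate pi/4 * sqrt(N/k) = 5253.3241; the exact maximiser is used here.)
Optimal iterations = 5253

5253


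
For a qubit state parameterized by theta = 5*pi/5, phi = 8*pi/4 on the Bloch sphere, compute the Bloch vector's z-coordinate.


theta = 3.1416, phi = 6.2832
r_z = cos(theta) = -1.0000

-1.0000


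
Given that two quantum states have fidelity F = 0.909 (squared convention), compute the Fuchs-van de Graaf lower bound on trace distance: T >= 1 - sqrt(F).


Fuchs-van de Graaf (squared-fidelity convention): 1 - sqrt(F) <= T <= sqrt(1 - F).
Lower bound: T >= 1 - sqrt(F)
sqrt(F) = sqrt(0.909) = 0.9534
T >= 1 - 0.9534
T >= 0.0466

0.0466


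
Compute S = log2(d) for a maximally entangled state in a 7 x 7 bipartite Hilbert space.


For a maximally entangled state in d x d:
S = log2(d) = log2(7)
= 2.8074

2.8074


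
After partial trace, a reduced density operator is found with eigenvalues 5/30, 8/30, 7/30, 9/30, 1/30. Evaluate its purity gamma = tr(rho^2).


tr(rho^2) = sum of eigenvalues squared
= (5/30)^2 + (8/30)^2 + (7/30)^2 + (9/30)^2 + (1/30)^2
= (25 + 64 + 49 + 81 + 1) / 900
= 220/900
= 0.2444

0.2444


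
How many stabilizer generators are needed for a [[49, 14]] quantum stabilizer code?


For an [[n,k]] stabilizer code:
Number of stabilizer generators = n - k
= 49 - 14
= 35

35


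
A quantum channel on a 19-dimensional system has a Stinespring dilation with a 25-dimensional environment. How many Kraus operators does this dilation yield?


Tracing out the environment in an orthonormal basis {|i>_E} gives Kraus operators K_i = <i|_E U |0>_E.
Number of Kraus operators = dim(H_env) = d_env
= 25

25


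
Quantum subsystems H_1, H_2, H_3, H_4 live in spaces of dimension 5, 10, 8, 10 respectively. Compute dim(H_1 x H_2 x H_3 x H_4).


dim(H_1 x H_2 x H_3 x H_4) = 5 * 10 * 8 * 10
= 50 * 8 * 10
= 400 * 10
= 4000

4000


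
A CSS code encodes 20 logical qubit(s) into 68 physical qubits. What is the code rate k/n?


Code rate R = k/n
= 20/68
= 0.2941

0.2941


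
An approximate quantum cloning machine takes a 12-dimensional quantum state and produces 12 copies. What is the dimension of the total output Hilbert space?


Output space = H^(tensor 12) where dim(H) = 12
dim = 12^12
= 144 (after 2 factors)
= 1728 (after 3 factors)
= 20736 (after 4 factors)
= 248832 (after 5 factors)
= 2985984 (after 6 factors)
= 35831808 (after 7 factors)
= 429981696 (after 8 factors)
= 5159780352 (after 9 factors)
= 61917364224 (after 10 factors)
= 743008370688 (after 11 factors)
= 8916100448256 (after 12 factors)
= 8916100448256

8916100448256


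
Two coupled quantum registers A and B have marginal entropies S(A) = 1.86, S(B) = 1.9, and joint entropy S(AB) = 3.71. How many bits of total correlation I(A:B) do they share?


I(A:B) = S(A) + S(B) - S(AB)
= 1.86 + 1.9 - 3.71
= 0.0500

0.0500


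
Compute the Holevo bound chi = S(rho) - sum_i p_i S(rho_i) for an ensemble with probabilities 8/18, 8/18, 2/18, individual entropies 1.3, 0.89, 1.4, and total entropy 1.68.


chi = S(rho) - sum_i p_i * S(rho_i)
Weighted entropy = 8/18 * 1.3 + 8/18 * 0.89 + 2/18 * 1.4
= 1.1289
chi = 1.68 - 1.1289
= 0.5511

0.5511


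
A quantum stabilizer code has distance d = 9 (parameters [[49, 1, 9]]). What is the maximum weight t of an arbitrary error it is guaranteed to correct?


Code parameters: [[49, 1, 9]], distance d = 9.
Number of correctable errors = floor((d-1)/2)
= floor((9 - 1)/2)
= floor(8/2)
= 4

4


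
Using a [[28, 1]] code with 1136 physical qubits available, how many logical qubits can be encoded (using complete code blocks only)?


Each code block uses 28 physical qubits for 1 logical qubit(s).
Number of complete blocks = floor(1136 / 28) = 40
Logical qubits = 40 * 1
= 40

40


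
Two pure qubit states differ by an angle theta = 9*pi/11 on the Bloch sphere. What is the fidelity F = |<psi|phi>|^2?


For states separated by angle theta on Bloch sphere:
F = cos^2(theta/2)
theta = 9*pi/11 = 2.5704
theta/2 = 1.2852
cos(theta/2) = 0.2817
F = 0.0794

0.0794


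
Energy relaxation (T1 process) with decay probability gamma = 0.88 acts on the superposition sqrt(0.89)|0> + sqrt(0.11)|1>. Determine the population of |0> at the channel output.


For amplitude damping with parameter gamma on state sqrt(a)|0> + sqrt(b)|1>:
alpha^2 = 0.89, beta^2 = 0.11
P(|0>) = alpha^2 + gamma * beta^2
= 0.89 + 0.88 * 0.11
= 0.89 + 0.0968
= 0.9868

0.9868


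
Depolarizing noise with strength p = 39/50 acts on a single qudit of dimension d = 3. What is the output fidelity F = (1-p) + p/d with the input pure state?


F = (1-p) + p/d
= (1 - 0.7800) + 0.7800/3
= 0.2200 + 0.2600
= 0.4800

0.4800


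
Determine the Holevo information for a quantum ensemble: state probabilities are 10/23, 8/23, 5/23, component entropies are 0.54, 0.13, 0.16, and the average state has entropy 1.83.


chi = S(rho) - sum_i p_i * S(rho_i)
Weighted entropy = 10/23 * 0.54 + 8/23 * 0.13 + 5/23 * 0.16
= 0.3148
chi = 1.83 - 0.3148
= 1.5152

1.5152


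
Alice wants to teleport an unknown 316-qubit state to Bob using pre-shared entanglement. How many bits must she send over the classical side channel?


Quantum teleportation requires 2 classical bits per qubit teleported.
316 qubit(s) -> 2 * 316 = 632 classical bits

632


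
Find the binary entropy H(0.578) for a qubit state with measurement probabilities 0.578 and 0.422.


S = -p*log2(p) - (1-p)*log2(1-p)
p = 0.5780, 1-p = 0.4220
= -0.5780 * log2(0.5780) - 0.4220 * log2(0.4220)
= -(-0.4571) - (-0.5253)
= 0.9824

0.9824


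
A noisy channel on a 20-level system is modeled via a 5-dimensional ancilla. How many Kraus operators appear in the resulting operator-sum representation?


Tracing out the environment in an orthonormal basis {|i>_E} gives Kraus operators K_i = <i|_E U |0>_E.
Number of Kraus operators = dim(H_env) = d_env
= 5

5


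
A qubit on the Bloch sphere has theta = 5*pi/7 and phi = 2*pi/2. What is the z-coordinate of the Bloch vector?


theta = 2.2440, phi = 3.1416
r_z = cos(theta) = -0.6235

-0.6235


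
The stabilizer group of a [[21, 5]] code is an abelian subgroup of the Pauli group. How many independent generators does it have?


For an [[n,k]] stabilizer code:
Number of stabilizer generators = n - k
= 21 - 5
= 16

16


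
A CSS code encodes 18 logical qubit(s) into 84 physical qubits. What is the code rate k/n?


Code rate R = k/n
= 18/84
= 0.2143

0.2143


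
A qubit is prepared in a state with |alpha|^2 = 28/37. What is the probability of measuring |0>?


|alpha|^2 = 28/37 = 0.7568
|beta|^2 = 1 - 28/37 = 9/37 = 0.2432
P(|0>) = |alpha|^2 = 0.7568

0.7568


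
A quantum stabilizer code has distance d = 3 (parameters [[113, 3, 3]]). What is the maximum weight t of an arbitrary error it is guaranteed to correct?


Code parameters: [[113, 3, 3]], distance d = 3.
Number of correctable errors = floor((d-1)/2)
= floor((3 - 1)/2)
= floor(2/2)
= 1

1


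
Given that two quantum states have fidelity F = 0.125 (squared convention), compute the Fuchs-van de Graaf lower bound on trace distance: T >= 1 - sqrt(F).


Fuchs-van de Graaf (squared-fidelity convention): 1 - sqrt(F) <= T <= sqrt(1 - F).
Lower bound: T >= 1 - sqrt(F)
sqrt(F) = sqrt(0.125) = 0.3536
T >= 1 - 0.3536
T >= 0.6464

0.6464


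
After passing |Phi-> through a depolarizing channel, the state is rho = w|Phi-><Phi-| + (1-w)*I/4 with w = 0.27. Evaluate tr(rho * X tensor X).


|Phi-> = (|00> - |11>)/sqrt(2)
For the pure Bell state, <X_A X_B> = -1 (Bell-state Pauli correlator).
The maximally-mixed part I/4 has tr(I/4 * P tensor P) = 0 for any traceless Pauli P.
So <X_A X_B>_rho = w * (-1) + (1 - w) * 0
= 0.27 * (-1)
= -0.2700

-0.2700


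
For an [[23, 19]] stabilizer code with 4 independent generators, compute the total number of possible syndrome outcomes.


Each stabilizer generator gives a binary (+1 or -1) measurement outcome.
With 4 independent generators:
Total syndromes = 2^4
= 16

16


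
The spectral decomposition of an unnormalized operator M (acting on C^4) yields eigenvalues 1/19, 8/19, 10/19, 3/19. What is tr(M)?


tr(M) = sum of eigenvalues
= 1/19 + 8/19 + 10/19 + 3/19
= 22/19
= 1.1579

1.1579


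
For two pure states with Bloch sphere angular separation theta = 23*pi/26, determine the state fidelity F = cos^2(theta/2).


For states separated by angle theta on Bloch sphere:
F = cos^2(theta/2)
theta = 23*pi/26 = 2.7791
theta/2 = 1.3896
cos(theta/2) = 0.1803
F = 0.0325

0.0325


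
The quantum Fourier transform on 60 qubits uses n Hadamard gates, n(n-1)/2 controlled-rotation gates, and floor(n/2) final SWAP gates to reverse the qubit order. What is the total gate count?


Hadamard gates: 60
Controlled rotations: n*(n-1)/2 = 60*59/2 = 1770
SWAP gates: floor(n/2) = floor(60/2) = 30
Total = 60 + 1770 + 30
= 1860

1860


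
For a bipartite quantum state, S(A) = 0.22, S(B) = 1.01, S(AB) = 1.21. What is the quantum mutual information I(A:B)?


I(A:B) = S(A) + S(B) - S(AB)
= 0.22 + 1.01 - 1.21
= 0.0200

0.0200


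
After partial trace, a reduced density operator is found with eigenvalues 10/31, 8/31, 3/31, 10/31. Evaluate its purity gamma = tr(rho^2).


tr(rho^2) = sum of eigenvalues squared
= (10/31)^2 + (8/31)^2 + (3/31)^2 + (10/31)^2
= (100 + 64 + 9 + 100) / 961
= 273/961
= 0.2841

0.2841


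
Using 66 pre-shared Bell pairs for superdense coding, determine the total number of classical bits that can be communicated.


Superdense coding allows 2 classical bits per shared entangled pair.
66 pair(s) -> 2 * 66 = 132 classical bits

132


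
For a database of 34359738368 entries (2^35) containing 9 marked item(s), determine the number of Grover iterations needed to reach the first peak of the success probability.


After j Grover iterations the success probability is P(j) = sin^2((2j+1)*theta), where sin(theta) = sqrt(k/N).
N = 2^35 = 34359738368, k = 9
sin(theta) = sqrt(k/N) = 1.618438983e-05
theta = arcsin(sqrt(k/N)) = 1.618438983e-05 rad
P(j) reaches its first maximum when (2j+1)*theta is as close as possible to pi/2, i.e. j = round(pi/(4*theta) - 1/2).
pi/(4*theta) - 1/2 = 48527.6294
(For comparison, the common estimate pi/4 * sqrt(N/k) = 48528.1294; the exact maximiser is used here.)
Optimal iterations = 48528

48528


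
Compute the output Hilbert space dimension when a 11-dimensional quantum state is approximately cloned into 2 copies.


Output space = H^(tensor 2) where dim(H) = 11
dim = 11^2
= 121

121


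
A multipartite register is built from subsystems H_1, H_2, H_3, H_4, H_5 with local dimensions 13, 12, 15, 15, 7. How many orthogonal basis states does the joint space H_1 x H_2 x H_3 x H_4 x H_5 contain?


dim(H_1 x H_2 x H_3 x H_4 x H_5) = 13 * 12 * 15 * 15 * 7
= 156 * 15 * 15 * 7
= 2340 * 15 * 7
= 35100 * 7
= 245700

245700


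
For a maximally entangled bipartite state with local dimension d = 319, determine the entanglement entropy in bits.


For a maximally entangled state in d x d:
S = log2(d) = log2(319)
= 8.3174

8.3174


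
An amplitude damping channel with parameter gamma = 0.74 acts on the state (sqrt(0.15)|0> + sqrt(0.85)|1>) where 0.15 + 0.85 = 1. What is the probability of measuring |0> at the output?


For amplitude damping with parameter gamma on state sqrt(a)|0> + sqrt(b)|1>:
alpha^2 = 0.15, beta^2 = 0.85
P(|0>) = alpha^2 + gamma * beta^2
= 0.15 + 0.74 * 0.85
= 0.15 + 0.6290
= 0.7790

0.7790


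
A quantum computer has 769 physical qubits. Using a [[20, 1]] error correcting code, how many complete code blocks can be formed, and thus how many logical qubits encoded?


Each code block uses 20 physical qubits for 1 logical qubit(s).
Number of complete blocks = floor(769 / 20) = 38
Logical qubits = 38 * 1
= 38

38


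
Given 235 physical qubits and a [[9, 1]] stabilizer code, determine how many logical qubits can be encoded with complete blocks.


Each code block uses 9 physical qubits for 1 logical qubit(s).
Number of complete blocks = floor(235 / 9) = 26
Logical qubits = 26 * 1
= 26

26


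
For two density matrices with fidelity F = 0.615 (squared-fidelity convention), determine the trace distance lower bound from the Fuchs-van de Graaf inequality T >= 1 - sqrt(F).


Fuchs-van de Graaf (squared-fidelity convention): 1 - sqrt(F) <= T <= sqrt(1 - F).
Lower bound: T >= 1 - sqrt(F)
sqrt(F) = sqrt(0.615) = 0.7842
T >= 1 - 0.7842
T >= 0.2158

0.2158


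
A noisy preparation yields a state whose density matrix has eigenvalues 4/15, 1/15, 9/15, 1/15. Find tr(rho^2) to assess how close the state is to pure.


tr(rho^2) = sum of eigenvalues squared
= (4/15)^2 + (1/15)^2 + (9/15)^2 + (1/15)^2
= (16 + 1 + 81 + 1) / 225
= 99/225
= 0.4400

0.4400


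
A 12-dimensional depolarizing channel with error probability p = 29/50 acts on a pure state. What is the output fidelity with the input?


F = (1-p) + p/d
= (1 - 0.5800) + 0.5800/12
= 0.4200 + 0.0483
= 0.4683

0.4683


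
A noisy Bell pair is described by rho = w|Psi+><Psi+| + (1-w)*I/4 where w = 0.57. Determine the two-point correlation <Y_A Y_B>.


|Psi+> = (|01> + |10>)/sqrt(2)
For the pure Bell state, <Y_A Y_B> = +1 (Bell-state Pauli correlator).
The maximally-mixed part I/4 has tr(I/4 * P tensor P) = 0 for any traceless Pauli P.
So <Y_A Y_B>_rho = w * (+1) + (1 - w) * 0
= 0.57 * (+1)
= 0.5700

0.5700


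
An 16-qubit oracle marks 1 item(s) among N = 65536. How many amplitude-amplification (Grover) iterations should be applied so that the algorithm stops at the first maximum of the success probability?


After j Grover iterations the success probability is P(j) = sin^2((2j+1)*theta), where sin(theta) = sqrt(k/N).
N = 2^16 = 65536, k = 1
sin(theta) = sqrt(k/N) = 0.00390625
theta = arcsin(sqrt(k/N)) = 0.003906259934 rad
P(j) reaches its first maximum when (2j+1)*theta is as close as possible to pi/2, i.e. j = round(pi/(4*theta) - 1/2).
pi/(4*theta) - 1/2 = 200.5614
(For comparison, the common estimate pi/4 * sqrt(N/k) = 201.0619; the exact maximiser is used here.)
Optimal iterations = 201

201


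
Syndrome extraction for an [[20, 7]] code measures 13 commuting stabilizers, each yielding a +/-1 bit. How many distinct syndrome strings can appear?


Each stabilizer generator gives a binary (+1 or -1) measurement outcome.
With 13 independent generators:
Total syndromes = 2^13
= 8192

8192


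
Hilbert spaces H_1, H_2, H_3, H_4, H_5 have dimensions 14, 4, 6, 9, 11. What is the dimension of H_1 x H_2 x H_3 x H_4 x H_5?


dim(H_1 x H_2 x H_3 x H_4 x H_5) = 14 * 4 * 6 * 9 * 11
= 56 * 6 * 9 * 11
= 336 * 9 * 11
= 3024 * 11
= 33264

33264


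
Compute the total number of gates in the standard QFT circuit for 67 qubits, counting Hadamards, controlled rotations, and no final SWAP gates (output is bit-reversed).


Hadamard gates: 67
Controlled rotations: n*(n-1)/2 = 67*66/2 = 2211
SWAP gates: 0 (omitted)
Total = 67 + 2211
= 2278

2278


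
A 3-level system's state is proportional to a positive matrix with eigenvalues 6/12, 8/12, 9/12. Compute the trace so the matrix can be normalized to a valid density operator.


tr(M) = sum of eigenvalues
= 6/12 + 8/12 + 9/12
= 23/12
= 1.9167

1.9167


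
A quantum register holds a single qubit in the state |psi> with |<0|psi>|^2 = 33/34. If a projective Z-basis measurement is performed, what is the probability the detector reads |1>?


|alpha|^2 = 33/34 = 0.9706
|beta|^2 = 1 - 33/34 = 1/34 = 0.0294
P(|1>) = |beta|^2 = 0.0294

0.0294


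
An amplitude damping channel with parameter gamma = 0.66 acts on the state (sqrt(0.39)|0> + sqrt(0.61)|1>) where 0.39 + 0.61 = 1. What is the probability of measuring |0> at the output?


For amplitude damping with parameter gamma on state sqrt(a)|0> + sqrt(b)|1>:
alpha^2 = 0.39, beta^2 = 0.61
P(|0>) = alpha^2 + gamma * beta^2
= 0.39 + 0.66 * 0.61
= 0.39 + 0.4026
= 0.7926

0.7926


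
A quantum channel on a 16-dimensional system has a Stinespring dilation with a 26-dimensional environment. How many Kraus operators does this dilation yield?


Tracing out the environment in an orthonormal basis {|i>_E} gives Kraus operators K_i = <i|_E U |0>_E.
Number of Kraus operators = dim(H_env) = d_env
= 26

26


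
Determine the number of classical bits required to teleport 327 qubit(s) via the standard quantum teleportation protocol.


Quantum teleportation requires 2 classical bits per qubit teleported.
327 qubit(s) -> 2 * 327 = 654 classical bits

654


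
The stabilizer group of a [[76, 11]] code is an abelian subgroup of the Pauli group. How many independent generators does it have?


For an [[n,k]] stabilizer code:
Number of stabilizer generators = n - k
= 76 - 11
= 65

65


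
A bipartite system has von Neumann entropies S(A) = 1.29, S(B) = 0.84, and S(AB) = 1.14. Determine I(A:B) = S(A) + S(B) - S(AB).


I(A:B) = S(A) + S(B) - S(AB)
= 1.29 + 0.84 - 1.14
= 0.9900

0.9900


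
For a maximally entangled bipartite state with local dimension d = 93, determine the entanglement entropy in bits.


For a maximally entangled state in d x d:
S = log2(d) = log2(93)
= 6.5392

6.5392


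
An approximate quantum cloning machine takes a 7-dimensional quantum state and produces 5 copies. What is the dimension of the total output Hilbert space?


Output space = H^(tensor 5) where dim(H) = 7
dim = 7^5
= 49 (after 2 factors)
= 343 (after 3 factors)
= 2401 (after 4 factors)
= 16807 (after 5 factors)
= 16807

16807


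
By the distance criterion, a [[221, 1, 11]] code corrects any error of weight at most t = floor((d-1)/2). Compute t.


Code parameters: [[221, 1, 11]], distance d = 11.
Number of correctable errors = floor((d-1)/2)
= floor((11 - 1)/2)
= floor(10/2)
= 5

5


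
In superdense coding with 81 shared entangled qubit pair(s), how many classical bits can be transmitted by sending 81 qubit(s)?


Superdense coding allows 2 classical bits per shared entangled pair.
81 pair(s) -> 2 * 81 = 162 classical bits

162


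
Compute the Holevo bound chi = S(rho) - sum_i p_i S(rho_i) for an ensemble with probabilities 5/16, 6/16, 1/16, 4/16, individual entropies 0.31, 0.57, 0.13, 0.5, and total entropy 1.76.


chi = S(rho) - sum_i p_i * S(rho_i)
Weighted entropy = 5/16 * 0.31 + 6/16 * 0.57 + 1/16 * 0.13 + 4/16 * 0.5
= 0.4437
chi = 1.76 - 0.4437
= 1.3163

1.3163


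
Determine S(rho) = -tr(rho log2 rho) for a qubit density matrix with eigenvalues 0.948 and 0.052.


S = -p*log2(p) - (1-p)*log2(1-p)
p = 0.9480, 1-p = 0.0520
= -0.9480 * log2(0.9480) - 0.0520 * log2(0.0520)
= -(-0.0730) - (-0.2218)
= 0.2948

0.2948


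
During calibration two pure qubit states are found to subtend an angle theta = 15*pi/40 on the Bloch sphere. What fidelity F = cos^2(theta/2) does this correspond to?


For states separated by angle theta on Bloch sphere:
F = cos^2(theta/2)
theta = 15*pi/40 = 1.1781
theta/2 = 0.5890
cos(theta/2) = 0.8315
F = 0.6913

0.6913


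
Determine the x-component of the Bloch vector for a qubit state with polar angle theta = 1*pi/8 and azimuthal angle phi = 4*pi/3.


theta = 0.3927, phi = 4.1888
r_x = sin(theta)*cos(phi) = 0.3827 * -0.5000
r_x = -0.1913

-0.1913


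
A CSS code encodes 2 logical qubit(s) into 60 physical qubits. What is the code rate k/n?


Code rate R = k/n
= 2/60
= 0.0333

0.0333


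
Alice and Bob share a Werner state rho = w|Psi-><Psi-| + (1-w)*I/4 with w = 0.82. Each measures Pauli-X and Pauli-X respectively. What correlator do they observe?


|Psi-> = (|01> - |10>)/sqrt(2)
For the pure Bell state, <X_A X_B> = -1 (Bell-state Pauli correlator).
The maximally-mixed part I/4 has tr(I/4 * P tensor P) = 0 for any traceless Pauli P.
So <X_A X_B>_rho = w * (-1) + (1 - w) * 0
= 0.82 * (-1)
= -0.8200

-0.8200


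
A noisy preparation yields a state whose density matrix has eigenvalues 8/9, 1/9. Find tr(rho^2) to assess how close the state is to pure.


tr(rho^2) = sum of eigenvalues squared
= (8/9)^2 + (1/9)^2
= (64 + 1) / 81
= 65/81
= 0.8025

0.8025


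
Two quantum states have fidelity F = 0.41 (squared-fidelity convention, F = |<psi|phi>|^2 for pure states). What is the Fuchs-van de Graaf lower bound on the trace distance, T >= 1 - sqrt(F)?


Fuchs-van de Graaf (squared-fidelity convention): 1 - sqrt(F) <= T <= sqrt(1 - F).
Lower bound: T >= 1 - sqrt(F)
sqrt(F) = sqrt(0.41) = 0.6403
T >= 1 - 0.6403
T >= 0.3597

0.3597


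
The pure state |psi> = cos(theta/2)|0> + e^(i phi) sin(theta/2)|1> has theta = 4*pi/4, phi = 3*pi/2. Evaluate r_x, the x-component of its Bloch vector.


theta = 3.1416, phi = 4.7124
r_x = sin(theta)*cos(phi) = 0.0000 * 0.0000
r_x = 0.0000

0.0000


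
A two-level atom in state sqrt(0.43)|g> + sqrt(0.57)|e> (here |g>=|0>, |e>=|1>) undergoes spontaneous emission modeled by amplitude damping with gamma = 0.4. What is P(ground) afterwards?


For amplitude damping with parameter gamma on state sqrt(a)|0> + sqrt(b)|1>:
alpha^2 = 0.43, beta^2 = 0.57
P(|0>) = alpha^2 + gamma * beta^2
= 0.43 + 0.4 * 0.57
= 0.43 + 0.2280
= 0.6580

0.6580


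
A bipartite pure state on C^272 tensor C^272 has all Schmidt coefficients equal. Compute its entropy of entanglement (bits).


For a maximally entangled state in d x d:
S = log2(d) = log2(272)
= 8.0875

8.0875


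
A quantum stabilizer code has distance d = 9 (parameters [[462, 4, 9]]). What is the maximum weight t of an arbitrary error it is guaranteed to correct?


Code parameters: [[462, 4, 9]], distance d = 9.
Number of correctable errors = floor((d-1)/2)
= floor((9 - 1)/2)
= floor(8/2)
= 4

4


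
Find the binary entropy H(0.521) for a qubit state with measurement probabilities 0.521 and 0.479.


S = -p*log2(p) - (1-p)*log2(1-p)
p = 0.5210, 1-p = 0.4790
= -0.5210 * log2(0.5210) - 0.4790 * log2(0.4790)
= -(-0.4901) - (-0.5087)
= 0.9987

0.9987


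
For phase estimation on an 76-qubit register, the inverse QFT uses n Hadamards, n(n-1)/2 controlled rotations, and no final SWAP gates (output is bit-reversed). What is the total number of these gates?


Hadamard gates: 76
Controlled rotations: n*(n-1)/2 = 76*75/2 = 2850
SWAP gates: 0 (omitted)
Total = 76 + 2850
= 2926

2926


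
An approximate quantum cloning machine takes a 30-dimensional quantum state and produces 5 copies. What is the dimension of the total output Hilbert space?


Output space = H^(tensor 5) where dim(H) = 30
dim = 30^5
= 900 (after 2 factors)
= 27000 (after 3 factors)
= 810000 (after 4 factors)
= 24300000 (after 5 factors)
= 24300000

24300000


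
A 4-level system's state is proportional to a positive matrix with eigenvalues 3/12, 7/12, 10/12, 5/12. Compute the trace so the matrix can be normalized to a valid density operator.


tr(M) = sum of eigenvalues
= 3/12 + 7/12 + 10/12 + 5/12
= 25/12
= 2.0833

2.0833


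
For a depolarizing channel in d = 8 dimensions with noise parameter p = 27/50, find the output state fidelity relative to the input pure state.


F = (1-p) + p/d
= (1 - 0.5400) + 0.5400/8
= 0.4600 + 0.0675
= 0.5275

0.5275


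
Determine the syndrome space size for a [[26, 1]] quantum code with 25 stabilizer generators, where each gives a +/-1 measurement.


Each stabilizer generator gives a binary (+1 or -1) measurement outcome.
With 25 independent generators:
Total syndromes = 2^25
= 33554432

33554432


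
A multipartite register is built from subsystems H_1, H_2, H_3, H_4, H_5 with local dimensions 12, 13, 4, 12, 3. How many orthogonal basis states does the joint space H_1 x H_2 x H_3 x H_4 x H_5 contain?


dim(H_1 x H_2 x H_3 x H_4 x H_5) = 12 * 13 * 4 * 12 * 3
= 156 * 4 * 12 * 3
= 624 * 12 * 3
= 7488 * 3
= 22464

22464


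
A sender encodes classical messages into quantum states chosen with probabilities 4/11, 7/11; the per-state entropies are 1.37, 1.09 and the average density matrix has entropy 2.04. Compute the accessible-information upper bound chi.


chi = S(rho) - sum_i p_i * S(rho_i)
Weighted entropy = 4/11 * 1.37 + 7/11 * 1.09
= 1.1918
chi = 2.04 - 1.1918
= 0.8482

0.8482


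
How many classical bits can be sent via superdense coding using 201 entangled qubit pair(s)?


Superdense coding allows 2 classical bits per shared entangled pair.
201 pair(s) -> 2 * 201 = 402 classical bits

402


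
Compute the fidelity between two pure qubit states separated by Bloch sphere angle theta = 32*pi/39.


For states separated by angle theta on Bloch sphere:
F = cos^2(theta/2)
theta = 32*pi/39 = 2.5777
theta/2 = 1.2889
cos(theta/2) = 0.2782
F = 0.0774

0.0774


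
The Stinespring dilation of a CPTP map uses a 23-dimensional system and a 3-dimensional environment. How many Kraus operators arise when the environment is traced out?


Tracing out the environment in an orthonormal basis {|i>_E} gives Kraus operators K_i = <i|_E U |0>_E.
Number of Kraus operators = dim(H_env) = d_env
= 3

3


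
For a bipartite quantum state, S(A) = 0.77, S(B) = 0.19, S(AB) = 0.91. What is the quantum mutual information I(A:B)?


I(A:B) = S(A) + S(B) - S(AB)
= 0.77 + 0.19 - 0.91
= 0.0500

0.0500


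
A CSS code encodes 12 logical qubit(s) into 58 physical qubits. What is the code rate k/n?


Code rate R = k/n
= 12/58
= 0.2069

0.2069


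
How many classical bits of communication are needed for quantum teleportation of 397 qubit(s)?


Quantum teleportation requires 2 classical bits per qubit teleported.
397 qubit(s) -> 2 * 397 = 794 classical bits

794


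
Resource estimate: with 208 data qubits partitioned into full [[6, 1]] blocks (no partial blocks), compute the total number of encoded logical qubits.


Each code block uses 6 physical qubits for 1 logical qubit(s).
Number of complete blocks = floor(208 / 6) = 34
Logical qubits = 34 * 1
= 34

34


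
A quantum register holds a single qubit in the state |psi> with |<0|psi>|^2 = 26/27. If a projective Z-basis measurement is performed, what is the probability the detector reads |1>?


|alpha|^2 = 26/27 = 0.9630
|beta|^2 = 1 - 26/27 = 1/27 = 0.0370
P(|1>) = |beta|^2 = 0.0370

0.0370


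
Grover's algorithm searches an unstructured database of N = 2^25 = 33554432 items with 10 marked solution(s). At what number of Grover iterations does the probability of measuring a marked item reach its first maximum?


After j Grover iterations the success probability is P(j) = sin^2((2j+1)*theta), where sin(theta) = sqrt(k/N).
N = 2^25 = 33554432, k = 10
sin(theta) = sqrt(k/N) = 0.0005459150336
theta = arcsin(sqrt(k/N)) = 0.0005459150607 rad
P(j) reaches its first maximum when (2j+1)*theta is as close as possible to pi/2, i.e. j = round(pi/(4*theta) - 1/2).
pi/(4*theta) - 1/2 = 1438.1820
(For comparison, the common estimate pi/4 * sqrt(N/k) = 1438.6821; the exact maximiser is used here.)
Optimal iterations = 1438

1438


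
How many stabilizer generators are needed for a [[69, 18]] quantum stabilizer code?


For an [[n,k]] stabilizer code:
Number of stabilizer generators = n - k
= 69 - 18
= 51

51


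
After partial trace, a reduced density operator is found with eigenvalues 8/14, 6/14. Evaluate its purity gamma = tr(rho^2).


tr(rho^2) = sum of eigenvalues squared
= (8/14)^2 + (6/14)^2
= (64 + 36) / 196
= 100/196
= 0.5102

0.5102


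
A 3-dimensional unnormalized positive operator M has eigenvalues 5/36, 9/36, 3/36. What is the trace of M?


tr(M) = sum of eigenvalues
= 5/36 + 9/36 + 3/36
= 17/36
= 0.4722

0.4722


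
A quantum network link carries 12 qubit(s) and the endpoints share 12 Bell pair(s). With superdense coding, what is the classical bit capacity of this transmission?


Superdense coding allows 2 classical bits per shared entangled pair.
12 pair(s) -> 2 * 12 = 24 classical bits

24


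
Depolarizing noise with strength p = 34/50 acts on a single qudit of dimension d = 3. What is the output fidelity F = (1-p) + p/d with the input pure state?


F = (1-p) + p/d
= (1 - 0.6800) + 0.6800/3
= 0.3200 + 0.2267
= 0.5467

0.5467


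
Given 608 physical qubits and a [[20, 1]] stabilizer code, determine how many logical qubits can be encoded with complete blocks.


Each code block uses 20 physical qubits for 1 logical qubit(s).
Number of complete blocks = floor(608 / 20) = 30
Logical qubits = 30 * 1
= 30

30


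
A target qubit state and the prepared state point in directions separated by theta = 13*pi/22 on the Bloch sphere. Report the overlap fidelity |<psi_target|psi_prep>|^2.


For states separated by angle theta on Bloch sphere:
F = cos^2(theta/2)
theta = 13*pi/22 = 1.8564
theta/2 = 0.9282
cos(theta/2) = 0.5993
F = 0.3591

0.3591


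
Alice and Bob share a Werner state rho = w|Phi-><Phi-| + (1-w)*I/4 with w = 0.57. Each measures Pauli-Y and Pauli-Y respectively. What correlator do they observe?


|Phi-> = (|00> - |11>)/sqrt(2)
For the pure Bell state, <Y_A Y_B> = +1 (Bell-state Pauli correlator).
The maximally-mixed part I/4 has tr(I/4 * P tensor P) = 0 for any traceless Pauli P.
So <Y_A Y_B>_rho = w * (+1) + (1 - w) * 0
= 0.57 * (+1)
= 0.5700

0.5700


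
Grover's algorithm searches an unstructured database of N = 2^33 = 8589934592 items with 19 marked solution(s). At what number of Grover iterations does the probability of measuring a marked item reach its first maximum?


After j Grover iterations the success probability is P(j) = sin^2((2j+1)*theta), where sin(theta) = sqrt(k/N).
N = 2^33 = 8589934592, k = 19
sin(theta) = sqrt(k/N) = 4.703074648e-05
theta = arcsin(sqrt(k/N)) = 4.70307465e-05 rad
P(j) reaches its first maximum when (2j+1)*theta is as close as possible to pi/2, i.e. j = round(pi/(4*theta) - 1/2).
pi/(4*theta) - 1/2 = 16699.1746
(For comparison, the common estimate pi/4 * sqrt(N/k) = 16699.6746; the exact maximiser is used here.)
Optimal iterations = 16699

16699


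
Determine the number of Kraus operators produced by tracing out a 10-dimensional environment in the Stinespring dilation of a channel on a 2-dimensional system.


Tracing out the environment in an orthonormal basis {|i>_E} gives Kraus operators K_i = <i|_E U |0>_E.
Number of Kraus operators = dim(H_env) = d_env
= 10

10


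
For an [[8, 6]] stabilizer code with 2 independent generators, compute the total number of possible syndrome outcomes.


Each stabilizer generator gives a binary (+1 or -1) measurement outcome.
With 2 independent generators:
Total syndromes = 2^2
= 4

4


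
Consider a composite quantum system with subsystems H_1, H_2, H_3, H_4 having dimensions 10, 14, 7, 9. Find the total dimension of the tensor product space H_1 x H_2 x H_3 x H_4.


dim(H_1 x H_2 x H_3 x H_4) = 10 * 14 * 7 * 9
= 140 * 7 * 9
= 980 * 9
= 8820

8820
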